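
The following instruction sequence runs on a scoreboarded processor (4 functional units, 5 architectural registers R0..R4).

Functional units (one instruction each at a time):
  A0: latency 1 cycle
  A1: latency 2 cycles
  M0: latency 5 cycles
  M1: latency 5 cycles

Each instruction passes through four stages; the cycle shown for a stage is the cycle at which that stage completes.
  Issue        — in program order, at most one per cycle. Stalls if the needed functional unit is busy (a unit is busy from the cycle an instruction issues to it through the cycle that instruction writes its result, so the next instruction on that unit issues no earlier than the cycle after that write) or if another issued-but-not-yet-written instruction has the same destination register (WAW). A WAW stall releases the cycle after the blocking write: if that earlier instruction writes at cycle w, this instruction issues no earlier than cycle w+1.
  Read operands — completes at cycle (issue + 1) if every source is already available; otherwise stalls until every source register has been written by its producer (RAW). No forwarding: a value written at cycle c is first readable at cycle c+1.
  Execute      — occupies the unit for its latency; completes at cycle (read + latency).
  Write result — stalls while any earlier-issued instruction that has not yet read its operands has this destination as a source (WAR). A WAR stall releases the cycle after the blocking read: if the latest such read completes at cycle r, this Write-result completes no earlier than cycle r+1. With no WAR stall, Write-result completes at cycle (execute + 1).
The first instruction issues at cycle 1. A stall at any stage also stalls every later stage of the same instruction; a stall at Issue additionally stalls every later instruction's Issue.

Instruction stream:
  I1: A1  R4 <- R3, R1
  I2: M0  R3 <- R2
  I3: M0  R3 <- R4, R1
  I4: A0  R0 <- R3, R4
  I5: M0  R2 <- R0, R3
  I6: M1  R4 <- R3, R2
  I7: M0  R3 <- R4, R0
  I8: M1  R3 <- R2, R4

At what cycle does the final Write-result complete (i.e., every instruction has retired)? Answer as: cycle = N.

cycle = 49

I1 -> (1, 2, 4, 5)
I2 -> (2, 3, 8, 9)
I3 -> (10, 11, 16, 17)  // struct: M0 busy until I2 writes@9
I4 -> (11, 18, 19, 20)  // RAW R3: wait I3 write@17
I5 -> (18, 21, 26, 27)  // struct: M0 busy until I3 writes@17, RAW R0: wait I4 write@20
I6 -> (19, 28, 33, 34)  // RAW R2: wait I5 write@27
I7 -> (28, 35, 40, 41)  // struct: M0 busy until I5 writes@27, RAW R4: wait I6 write@34
I8 -> (42, 43, 48, 49)  // WAW R3: wait I7 write@41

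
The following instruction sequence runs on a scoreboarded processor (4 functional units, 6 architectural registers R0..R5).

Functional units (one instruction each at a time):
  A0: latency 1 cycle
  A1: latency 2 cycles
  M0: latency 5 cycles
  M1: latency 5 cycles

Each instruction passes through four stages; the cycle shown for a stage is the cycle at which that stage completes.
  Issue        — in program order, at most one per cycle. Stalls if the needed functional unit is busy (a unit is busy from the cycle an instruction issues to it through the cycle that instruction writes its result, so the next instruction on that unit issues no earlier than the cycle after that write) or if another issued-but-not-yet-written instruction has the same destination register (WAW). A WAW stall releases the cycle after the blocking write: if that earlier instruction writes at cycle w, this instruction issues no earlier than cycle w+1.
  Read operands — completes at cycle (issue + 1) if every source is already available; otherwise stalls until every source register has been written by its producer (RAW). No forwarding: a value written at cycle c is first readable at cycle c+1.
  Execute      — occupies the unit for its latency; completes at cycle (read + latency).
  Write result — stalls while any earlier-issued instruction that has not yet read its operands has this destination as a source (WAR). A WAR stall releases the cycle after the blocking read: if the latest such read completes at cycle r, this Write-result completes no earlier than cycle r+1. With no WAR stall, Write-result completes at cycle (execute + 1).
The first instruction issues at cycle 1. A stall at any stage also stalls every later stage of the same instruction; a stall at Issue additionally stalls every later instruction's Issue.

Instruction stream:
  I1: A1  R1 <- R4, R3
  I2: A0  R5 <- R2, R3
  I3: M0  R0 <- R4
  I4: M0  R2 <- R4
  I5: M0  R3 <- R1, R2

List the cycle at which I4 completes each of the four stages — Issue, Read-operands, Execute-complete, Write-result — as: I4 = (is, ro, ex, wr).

[1] I1 dispatched to A1
[2] I1 operands ready · I2 dispatched to A0
[3] I2 operands ready · I3 dispatched to M0
[4] I1 complete · I2 complete · I3 operands ready
[5] R1←I1 · R5←I2
[9] I3 complete
[10] R0←I3
[11] I4 dispatched to M0
[12] I4 operands ready
[17] I4 complete
[18] R2←I4
[19] I5 dispatched to M0
[20] I5 operands ready
[25] I5 complete
[26] R3←I5

I4 = (11, 12, 17, 18)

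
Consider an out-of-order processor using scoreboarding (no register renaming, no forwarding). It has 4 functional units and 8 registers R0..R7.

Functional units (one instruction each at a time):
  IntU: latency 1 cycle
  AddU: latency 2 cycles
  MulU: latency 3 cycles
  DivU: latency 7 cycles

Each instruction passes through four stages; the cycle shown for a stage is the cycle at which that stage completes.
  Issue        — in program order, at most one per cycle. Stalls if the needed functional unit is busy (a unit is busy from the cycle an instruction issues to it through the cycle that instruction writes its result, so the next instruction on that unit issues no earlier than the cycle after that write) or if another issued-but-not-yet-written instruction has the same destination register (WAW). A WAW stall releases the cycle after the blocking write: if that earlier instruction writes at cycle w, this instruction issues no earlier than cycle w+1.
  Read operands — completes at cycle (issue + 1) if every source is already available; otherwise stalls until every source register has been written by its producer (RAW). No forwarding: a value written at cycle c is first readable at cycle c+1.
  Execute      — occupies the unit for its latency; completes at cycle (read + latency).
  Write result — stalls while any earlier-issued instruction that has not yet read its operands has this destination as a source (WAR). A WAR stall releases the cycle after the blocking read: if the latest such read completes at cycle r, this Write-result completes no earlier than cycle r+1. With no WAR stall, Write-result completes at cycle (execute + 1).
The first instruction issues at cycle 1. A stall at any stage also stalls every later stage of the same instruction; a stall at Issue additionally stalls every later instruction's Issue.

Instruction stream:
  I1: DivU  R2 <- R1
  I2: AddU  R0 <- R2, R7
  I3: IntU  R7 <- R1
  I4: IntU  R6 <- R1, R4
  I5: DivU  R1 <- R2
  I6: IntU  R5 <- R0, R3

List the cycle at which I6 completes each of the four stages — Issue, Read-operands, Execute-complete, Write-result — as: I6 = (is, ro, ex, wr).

[1] I1 dispatched to DivU
[2] I1 operands ready; I2 dispatched to AddU
[3] I3 dispatched to IntU
[4] I3 operands ready
[5] I3 complete
[9] I1 complete
[10] R2←I1
[11] I2 operands ready
[12] R7←I3
[13] I2 complete; I4 dispatched to IntU
[14] R0←I2; I4 operands ready; I5 dispatched to DivU
[15] I4 complete; I5 operands ready
[16] R6←I4
[17] I6 dispatched to IntU
[18] I6 operands ready
[19] I6 complete
[20] R5←I6
[22] I5 complete
[23] R1←I5

I6 = (17, 18, 19, 20)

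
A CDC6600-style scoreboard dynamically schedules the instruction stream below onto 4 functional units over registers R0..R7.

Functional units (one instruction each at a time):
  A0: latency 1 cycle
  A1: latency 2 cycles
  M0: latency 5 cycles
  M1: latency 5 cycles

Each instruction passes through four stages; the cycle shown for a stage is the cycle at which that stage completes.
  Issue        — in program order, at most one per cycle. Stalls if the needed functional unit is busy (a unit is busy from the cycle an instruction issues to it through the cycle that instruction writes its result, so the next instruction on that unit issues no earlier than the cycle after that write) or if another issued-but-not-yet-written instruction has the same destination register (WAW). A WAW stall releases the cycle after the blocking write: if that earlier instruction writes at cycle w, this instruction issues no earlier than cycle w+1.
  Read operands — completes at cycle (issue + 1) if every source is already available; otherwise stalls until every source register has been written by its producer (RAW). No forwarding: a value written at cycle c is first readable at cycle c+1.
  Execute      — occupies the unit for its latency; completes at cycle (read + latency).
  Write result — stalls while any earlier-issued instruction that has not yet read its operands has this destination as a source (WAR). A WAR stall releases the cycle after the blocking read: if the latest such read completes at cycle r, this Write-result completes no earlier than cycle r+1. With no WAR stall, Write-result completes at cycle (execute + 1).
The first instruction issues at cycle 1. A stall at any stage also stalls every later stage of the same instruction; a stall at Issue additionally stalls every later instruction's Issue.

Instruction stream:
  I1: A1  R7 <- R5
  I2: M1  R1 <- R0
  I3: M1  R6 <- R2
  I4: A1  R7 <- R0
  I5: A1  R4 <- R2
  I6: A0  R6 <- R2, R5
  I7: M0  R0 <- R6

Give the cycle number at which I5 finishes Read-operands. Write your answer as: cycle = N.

I1  is:1  ro:2  ex:4  wr:5
I2  is:2  ro:3  ex:8  wr:9
I3  is:10  ro:11  ex:16  wr:17  — struct: M1 busy until I2 writes@9
I4  is:11  ro:12  ex:14  wr:15
I5  is:16  ro:17  ex:19  wr:20  — struct: A1 busy until I4 writes@15
I6  is:18  ro:19  ex:20  wr:21  — WAW R6: wait I3 write@17
I7  is:19  ro:22  ex:27  wr:28  — RAW R6: wait I6 write@21

cycle = 17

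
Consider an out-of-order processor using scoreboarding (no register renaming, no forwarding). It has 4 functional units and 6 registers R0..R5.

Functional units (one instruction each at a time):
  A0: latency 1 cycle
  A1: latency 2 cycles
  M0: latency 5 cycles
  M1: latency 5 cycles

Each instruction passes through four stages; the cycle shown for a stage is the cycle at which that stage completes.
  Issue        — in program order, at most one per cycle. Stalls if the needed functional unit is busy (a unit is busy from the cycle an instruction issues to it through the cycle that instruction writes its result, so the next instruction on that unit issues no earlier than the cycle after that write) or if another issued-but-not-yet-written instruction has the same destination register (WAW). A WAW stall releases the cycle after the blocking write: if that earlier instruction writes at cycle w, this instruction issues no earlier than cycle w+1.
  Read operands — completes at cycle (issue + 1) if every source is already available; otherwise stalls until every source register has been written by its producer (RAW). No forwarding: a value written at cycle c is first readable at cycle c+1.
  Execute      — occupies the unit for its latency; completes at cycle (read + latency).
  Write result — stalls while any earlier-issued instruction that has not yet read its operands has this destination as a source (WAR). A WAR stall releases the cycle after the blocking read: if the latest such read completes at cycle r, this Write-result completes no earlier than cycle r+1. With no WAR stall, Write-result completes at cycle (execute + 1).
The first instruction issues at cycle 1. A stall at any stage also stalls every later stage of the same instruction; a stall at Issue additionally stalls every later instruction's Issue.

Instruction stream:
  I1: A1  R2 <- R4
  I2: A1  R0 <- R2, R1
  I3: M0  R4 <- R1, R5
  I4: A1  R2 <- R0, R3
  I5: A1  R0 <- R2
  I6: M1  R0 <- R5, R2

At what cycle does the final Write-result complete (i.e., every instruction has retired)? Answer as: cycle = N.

cycle = 28

I1  is:1  ro:2  ex:4  wr:5
I2  is:6  ro:7  ex:9  wr:10  — struct: A1 busy until I1 writes@5
I3  is:7  ro:8  ex:13  wr:14
I4  is:11  ro:12  ex:14  wr:15  — struct: A1 busy until I2 writes@10
I5  is:16  ro:17  ex:19  wr:20  — struct: A1 busy until I4 writes@15
I6  is:21  ro:22  ex:27  wr:28  — WAW R0: wait I5 write@20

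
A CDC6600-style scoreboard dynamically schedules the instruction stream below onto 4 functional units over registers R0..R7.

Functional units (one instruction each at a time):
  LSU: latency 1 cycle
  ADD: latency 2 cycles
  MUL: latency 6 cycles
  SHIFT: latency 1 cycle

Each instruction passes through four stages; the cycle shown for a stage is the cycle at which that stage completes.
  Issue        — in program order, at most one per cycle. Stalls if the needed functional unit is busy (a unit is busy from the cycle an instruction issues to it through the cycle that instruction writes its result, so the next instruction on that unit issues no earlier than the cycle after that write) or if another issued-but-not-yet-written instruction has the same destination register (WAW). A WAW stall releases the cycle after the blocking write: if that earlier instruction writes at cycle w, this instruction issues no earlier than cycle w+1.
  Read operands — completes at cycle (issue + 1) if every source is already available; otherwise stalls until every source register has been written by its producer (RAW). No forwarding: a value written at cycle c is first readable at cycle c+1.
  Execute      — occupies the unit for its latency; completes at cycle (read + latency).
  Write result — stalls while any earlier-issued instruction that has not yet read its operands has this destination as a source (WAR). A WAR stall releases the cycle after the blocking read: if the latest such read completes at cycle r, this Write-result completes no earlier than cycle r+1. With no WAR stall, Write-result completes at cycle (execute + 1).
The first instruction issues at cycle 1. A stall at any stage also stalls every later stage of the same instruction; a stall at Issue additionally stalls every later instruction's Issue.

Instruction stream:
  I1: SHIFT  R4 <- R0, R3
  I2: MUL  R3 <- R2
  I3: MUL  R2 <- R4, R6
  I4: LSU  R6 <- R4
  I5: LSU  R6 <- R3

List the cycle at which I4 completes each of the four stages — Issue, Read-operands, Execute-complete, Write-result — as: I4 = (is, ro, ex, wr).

[1] I1→SHIFT
[2] I1 RO · I2→MUL
[3] I1 EX · I2 RO
[4] I1 WR R4
[9] I2 EX
[10] I2 WR R3
[11] I3→MUL
[12] I3 RO · I4→LSU
[13] I4 RO
[14] I4 EX
[15] I4 WR R6
[16] I5→LSU
[17] I5 RO
[18] I3 EX · I5 EX
[19] I3 WR R2 · I5 WR R6

I4 = (12, 13, 14, 15)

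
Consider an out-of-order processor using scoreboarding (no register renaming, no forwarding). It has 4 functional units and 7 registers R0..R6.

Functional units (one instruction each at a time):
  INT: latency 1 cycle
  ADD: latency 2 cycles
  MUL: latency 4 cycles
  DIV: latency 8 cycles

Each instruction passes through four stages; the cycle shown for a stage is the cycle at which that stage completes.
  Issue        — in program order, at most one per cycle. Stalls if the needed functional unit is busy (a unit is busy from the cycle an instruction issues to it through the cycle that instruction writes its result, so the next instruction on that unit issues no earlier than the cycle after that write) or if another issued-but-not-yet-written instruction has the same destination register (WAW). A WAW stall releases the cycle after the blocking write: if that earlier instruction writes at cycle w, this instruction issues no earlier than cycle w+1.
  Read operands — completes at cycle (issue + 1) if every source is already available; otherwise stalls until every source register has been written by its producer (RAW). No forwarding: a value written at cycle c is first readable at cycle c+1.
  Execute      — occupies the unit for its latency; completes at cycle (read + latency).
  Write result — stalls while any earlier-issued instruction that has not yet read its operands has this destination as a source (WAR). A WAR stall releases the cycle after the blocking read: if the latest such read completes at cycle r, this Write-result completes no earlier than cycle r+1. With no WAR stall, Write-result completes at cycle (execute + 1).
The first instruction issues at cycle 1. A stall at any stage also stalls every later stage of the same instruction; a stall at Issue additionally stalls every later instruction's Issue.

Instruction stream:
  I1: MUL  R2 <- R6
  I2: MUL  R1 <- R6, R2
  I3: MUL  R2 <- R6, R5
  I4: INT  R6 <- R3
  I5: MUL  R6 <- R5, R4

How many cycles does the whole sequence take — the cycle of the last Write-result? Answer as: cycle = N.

cycle = 28

[1] I1 dispatched to MUL
[2] I1 operands ready
[6] I1 complete
[7] R2←I1
[8] I2 dispatched to MUL
[9] I2 operands ready
[13] I2 complete
[14] R1←I2
[15] I3 dispatched to MUL
[16] I3 operands ready; I4 dispatched to INT
[17] I4 operands ready
[18] I4 complete
[19] R6←I4
[20] I3 complete
[21] R2←I3
[22] I5 dispatched to MUL
[23] I5 operands ready
[27] I5 complete
[28] R6←I5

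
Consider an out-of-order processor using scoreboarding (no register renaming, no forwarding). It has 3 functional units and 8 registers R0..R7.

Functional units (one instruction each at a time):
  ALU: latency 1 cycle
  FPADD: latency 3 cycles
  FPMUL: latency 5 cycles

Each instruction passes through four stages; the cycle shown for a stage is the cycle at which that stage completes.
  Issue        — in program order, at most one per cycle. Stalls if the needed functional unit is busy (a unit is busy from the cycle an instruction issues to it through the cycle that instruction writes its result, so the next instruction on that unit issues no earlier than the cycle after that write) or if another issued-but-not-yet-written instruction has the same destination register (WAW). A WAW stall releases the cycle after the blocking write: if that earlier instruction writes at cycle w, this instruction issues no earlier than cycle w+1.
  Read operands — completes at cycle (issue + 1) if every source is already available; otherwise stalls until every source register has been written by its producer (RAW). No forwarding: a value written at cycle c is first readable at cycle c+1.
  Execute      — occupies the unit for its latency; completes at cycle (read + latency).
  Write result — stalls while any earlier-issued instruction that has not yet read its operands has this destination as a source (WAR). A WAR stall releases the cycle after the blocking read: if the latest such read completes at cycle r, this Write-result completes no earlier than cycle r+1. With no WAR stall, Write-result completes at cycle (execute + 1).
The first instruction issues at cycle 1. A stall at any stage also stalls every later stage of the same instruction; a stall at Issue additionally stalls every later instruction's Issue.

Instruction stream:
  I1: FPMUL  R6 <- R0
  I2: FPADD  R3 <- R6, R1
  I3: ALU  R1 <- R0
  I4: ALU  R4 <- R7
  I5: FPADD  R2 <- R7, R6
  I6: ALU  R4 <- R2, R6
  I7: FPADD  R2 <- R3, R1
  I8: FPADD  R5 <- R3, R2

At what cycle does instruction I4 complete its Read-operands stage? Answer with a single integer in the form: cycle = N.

cycle = 12

c1: issue I1 (FPMUL)
c2: I1 read-ops · issue I2 (FPADD)
c3: issue I3 (ALU)
c4: I3 read-ops
c5: I3 finished on ALU
c7: I1 finished on FPMUL
c8: I1→R6
c9: I2 read-ops
c10: I3→R1
c11: issue I4 (ALU)
c12: I2 finished on FPADD · I4 read-ops
c13: I2→R3 · I4 finished on ALU
c14: I4→R4 · issue I5 (FPADD)
c15: I5 read-ops · issue I6 (ALU)
c18: I5 finished on FPADD
c19: I5→R2
c20: I6 read-ops · issue I7 (FPADD)
c21: I6 finished on ALU · I7 read-ops
c22: I6→R4
c24: I7 finished on FPADD
c25: I7→R2
c26: issue I8 (FPADD)
c27: I8 read-ops
c30: I8 finished on FPADD
c31: I8→R5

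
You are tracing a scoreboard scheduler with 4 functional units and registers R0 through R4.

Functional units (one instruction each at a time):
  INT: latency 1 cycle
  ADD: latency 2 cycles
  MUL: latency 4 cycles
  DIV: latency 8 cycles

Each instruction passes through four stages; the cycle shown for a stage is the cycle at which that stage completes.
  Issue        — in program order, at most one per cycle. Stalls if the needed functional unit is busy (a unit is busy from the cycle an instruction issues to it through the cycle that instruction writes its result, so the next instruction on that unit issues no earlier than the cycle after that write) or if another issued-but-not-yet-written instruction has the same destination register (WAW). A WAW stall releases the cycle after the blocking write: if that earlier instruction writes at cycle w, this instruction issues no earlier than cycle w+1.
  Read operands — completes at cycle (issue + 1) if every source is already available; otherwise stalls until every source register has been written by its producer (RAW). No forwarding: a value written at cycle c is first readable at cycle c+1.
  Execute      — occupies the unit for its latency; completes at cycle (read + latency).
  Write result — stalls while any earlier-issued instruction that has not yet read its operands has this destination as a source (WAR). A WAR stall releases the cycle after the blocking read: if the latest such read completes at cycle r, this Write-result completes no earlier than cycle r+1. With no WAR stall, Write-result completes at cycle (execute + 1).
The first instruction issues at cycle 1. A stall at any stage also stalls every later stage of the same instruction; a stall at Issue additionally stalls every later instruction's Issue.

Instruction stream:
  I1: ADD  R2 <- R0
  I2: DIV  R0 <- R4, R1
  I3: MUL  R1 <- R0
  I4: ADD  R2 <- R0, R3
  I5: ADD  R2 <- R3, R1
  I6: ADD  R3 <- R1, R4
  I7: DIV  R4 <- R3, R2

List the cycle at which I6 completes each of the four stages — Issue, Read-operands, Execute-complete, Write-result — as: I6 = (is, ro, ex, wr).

I6 = (23, 24, 26, 27)

[I1] 1/2/4/5
[I2] 2/3/11/12
[I3] 3/13/17/18  (RAW R0: wait I2 write@12)
[I4] 6/13/15/16  (struct: ADD busy until I1 writes@5; RAW R0: wait I2 write@12)
[I5] 17/19/21/22  (struct: ADD busy until I4 writes@16; RAW R1: wait I3 write@18)
[I6] 23/24/26/27  (struct: ADD busy until I5 writes@22)
[I7] 24/28/36/37  (RAW R3: wait I6 write@27)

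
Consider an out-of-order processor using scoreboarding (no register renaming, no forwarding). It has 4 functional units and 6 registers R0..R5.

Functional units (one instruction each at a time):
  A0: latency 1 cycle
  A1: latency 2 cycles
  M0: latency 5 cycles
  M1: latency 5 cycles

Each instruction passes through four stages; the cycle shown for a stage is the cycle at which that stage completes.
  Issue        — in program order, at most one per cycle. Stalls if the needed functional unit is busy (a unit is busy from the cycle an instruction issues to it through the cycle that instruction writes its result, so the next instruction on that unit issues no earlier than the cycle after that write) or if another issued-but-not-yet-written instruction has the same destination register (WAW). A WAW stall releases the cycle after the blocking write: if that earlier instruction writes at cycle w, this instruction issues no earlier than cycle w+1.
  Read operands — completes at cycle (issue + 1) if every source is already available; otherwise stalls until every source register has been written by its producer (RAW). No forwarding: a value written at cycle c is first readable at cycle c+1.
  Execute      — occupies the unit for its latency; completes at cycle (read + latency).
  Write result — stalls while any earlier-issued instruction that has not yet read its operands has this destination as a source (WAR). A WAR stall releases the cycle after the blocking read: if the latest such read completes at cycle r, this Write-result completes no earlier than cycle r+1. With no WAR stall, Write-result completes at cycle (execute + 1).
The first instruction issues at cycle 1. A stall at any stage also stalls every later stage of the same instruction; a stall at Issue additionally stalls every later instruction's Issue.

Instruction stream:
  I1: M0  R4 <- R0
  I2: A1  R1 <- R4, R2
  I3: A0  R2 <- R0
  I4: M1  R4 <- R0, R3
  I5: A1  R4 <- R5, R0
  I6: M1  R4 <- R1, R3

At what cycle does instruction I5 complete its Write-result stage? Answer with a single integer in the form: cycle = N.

I1 -> (1, 2, 7, 8)
I2 -> (2, 9, 11, 12)  // RAW R4: wait I1 write@8
I3 -> (3, 4, 5, 10)  // WAR R2: wait I2 read@9
I4 -> (9, 10, 15, 16)  // WAW R4: wait I1 write@8
I5 -> (17, 18, 20, 21)  // WAW R4: wait I4 write@16
I6 -> (22, 23, 28, 29)  // WAW R4: wait I5 write@21

cycle = 21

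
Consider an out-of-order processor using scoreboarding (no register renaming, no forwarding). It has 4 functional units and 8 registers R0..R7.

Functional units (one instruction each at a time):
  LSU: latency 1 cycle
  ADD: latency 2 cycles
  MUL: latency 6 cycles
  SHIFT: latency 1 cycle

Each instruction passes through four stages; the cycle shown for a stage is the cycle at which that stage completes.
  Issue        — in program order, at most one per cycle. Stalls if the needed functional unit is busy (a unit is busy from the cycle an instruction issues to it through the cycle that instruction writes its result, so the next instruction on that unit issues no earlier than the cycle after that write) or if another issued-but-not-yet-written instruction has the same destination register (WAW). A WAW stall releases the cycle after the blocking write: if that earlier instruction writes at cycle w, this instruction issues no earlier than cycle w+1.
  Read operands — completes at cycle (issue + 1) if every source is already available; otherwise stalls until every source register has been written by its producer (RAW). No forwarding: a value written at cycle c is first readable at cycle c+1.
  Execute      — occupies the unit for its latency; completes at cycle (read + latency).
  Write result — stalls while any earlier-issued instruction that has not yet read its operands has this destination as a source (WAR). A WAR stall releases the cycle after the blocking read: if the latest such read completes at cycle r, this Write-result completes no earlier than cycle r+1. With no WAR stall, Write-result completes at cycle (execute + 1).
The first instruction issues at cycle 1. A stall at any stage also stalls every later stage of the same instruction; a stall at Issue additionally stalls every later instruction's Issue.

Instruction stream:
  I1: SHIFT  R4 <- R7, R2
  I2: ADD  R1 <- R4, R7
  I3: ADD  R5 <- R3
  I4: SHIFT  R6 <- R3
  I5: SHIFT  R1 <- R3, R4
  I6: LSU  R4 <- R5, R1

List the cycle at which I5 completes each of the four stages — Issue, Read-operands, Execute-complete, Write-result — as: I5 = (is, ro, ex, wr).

c1: I1 dispatched to SHIFT
c2: I1 operands ready, I2 dispatched to ADD
c3: I1 complete
c4: R4←I1
c5: I2 operands ready
c7: I2 complete
c8: R1←I2
c9: I3 dispatched to ADD
c10: I3 operands ready, I4 dispatched to SHIFT
c11: I4 operands ready
c12: I3 complete, I4 complete
c13: R5←I3, R6←I4
c14: I5 dispatched to SHIFT
c15: I5 operands ready, I6 dispatched to LSU
c16: I5 complete
c17: R1←I5
c18: I6 operands ready
c19: I6 complete
c20: R4←I6

I5 = (14, 15, 16, 17)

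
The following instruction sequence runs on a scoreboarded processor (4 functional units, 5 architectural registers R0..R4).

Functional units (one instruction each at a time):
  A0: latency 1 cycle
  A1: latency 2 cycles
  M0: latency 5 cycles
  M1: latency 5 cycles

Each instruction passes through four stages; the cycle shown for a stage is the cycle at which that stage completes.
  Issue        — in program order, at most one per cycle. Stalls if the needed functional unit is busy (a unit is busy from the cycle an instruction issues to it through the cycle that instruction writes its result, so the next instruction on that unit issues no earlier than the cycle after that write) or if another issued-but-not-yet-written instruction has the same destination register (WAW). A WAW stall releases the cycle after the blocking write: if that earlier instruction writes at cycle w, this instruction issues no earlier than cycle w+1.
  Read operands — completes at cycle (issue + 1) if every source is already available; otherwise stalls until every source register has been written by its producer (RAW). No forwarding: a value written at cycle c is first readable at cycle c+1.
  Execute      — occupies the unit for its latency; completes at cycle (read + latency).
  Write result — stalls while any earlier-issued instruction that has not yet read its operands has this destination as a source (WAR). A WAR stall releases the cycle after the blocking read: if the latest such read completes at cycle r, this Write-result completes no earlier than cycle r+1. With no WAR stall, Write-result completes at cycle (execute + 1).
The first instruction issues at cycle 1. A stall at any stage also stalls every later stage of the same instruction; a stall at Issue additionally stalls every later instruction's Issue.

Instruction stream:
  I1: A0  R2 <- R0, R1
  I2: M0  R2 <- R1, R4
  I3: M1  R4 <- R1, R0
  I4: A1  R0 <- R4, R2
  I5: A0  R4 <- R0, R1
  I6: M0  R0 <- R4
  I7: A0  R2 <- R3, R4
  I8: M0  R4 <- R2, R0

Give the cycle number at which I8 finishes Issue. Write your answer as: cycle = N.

c1: I1 dispatched to A0
c2: I1 operands ready
c3: I1 complete
c4: R2←I1
c5: I2 dispatched to M0
c6: I2 operands ready · I3 dispatched to M1
c7: I3 operands ready · I4 dispatched to A1
c11: I2 complete
c12: R2←I2 · I3 complete
c13: R4←I3
c14: I4 operands ready · I5 dispatched to A0
c16: I4 complete
c17: R0←I4
c18: I5 operands ready · I6 dispatched to M0
c19: I5 complete
c20: R4←I5
c21: I6 operands ready · I7 dispatched to A0
c22: I7 operands ready
c23: I7 complete
c24: R2←I7
c26: I6 complete
c27: R0←I6
c28: I8 dispatched to M0
c29: I8 operands ready
c34: I8 complete
c35: R4←I8

cycle = 28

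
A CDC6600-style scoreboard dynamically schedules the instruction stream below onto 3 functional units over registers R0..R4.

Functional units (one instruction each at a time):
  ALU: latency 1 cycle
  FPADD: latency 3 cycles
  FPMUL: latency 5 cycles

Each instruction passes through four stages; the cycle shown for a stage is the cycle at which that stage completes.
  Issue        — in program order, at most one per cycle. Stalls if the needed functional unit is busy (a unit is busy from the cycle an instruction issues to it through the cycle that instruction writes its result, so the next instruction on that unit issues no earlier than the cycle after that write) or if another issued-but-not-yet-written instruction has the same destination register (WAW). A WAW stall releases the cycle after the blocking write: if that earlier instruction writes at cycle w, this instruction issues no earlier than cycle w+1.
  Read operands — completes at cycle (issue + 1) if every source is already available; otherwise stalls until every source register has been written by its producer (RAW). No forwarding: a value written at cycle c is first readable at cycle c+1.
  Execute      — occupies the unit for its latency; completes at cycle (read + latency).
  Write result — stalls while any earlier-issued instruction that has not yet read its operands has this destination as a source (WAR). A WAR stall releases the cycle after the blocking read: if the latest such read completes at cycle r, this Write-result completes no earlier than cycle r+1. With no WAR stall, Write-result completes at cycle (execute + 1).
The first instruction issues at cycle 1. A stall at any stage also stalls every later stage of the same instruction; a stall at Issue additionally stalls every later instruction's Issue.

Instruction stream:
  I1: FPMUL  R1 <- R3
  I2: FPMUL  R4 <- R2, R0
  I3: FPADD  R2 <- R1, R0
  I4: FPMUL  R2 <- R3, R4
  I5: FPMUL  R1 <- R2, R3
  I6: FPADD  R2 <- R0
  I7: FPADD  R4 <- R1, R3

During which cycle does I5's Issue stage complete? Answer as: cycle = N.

[1] issue I1 (FPMUL)
[2] I1 read-ops
[7] I1 finished on FPMUL
[8] I1→R1
[9] issue I2 (FPMUL)
[10] I2 read-ops | issue I3 (FPADD)
[11] I3 read-ops
[14] I3 finished on FPADD
[15] I2 finished on FPMUL | I3→R2
[16] I2→R4
[17] issue I4 (FPMUL)
[18] I4 read-ops
[23] I4 finished on FPMUL
[24] I4→R2
[25] issue I5 (FPMUL)
[26] I5 read-ops | issue I6 (FPADD)
[27] I6 read-ops
[30] I6 finished on FPADD
[31] I5 finished on FPMUL | I6→R2
[32] I5→R1 | issue I7 (FPADD)
[33] I7 read-ops
[36] I7 finished on FPADD
[37] I7→R4

cycle = 25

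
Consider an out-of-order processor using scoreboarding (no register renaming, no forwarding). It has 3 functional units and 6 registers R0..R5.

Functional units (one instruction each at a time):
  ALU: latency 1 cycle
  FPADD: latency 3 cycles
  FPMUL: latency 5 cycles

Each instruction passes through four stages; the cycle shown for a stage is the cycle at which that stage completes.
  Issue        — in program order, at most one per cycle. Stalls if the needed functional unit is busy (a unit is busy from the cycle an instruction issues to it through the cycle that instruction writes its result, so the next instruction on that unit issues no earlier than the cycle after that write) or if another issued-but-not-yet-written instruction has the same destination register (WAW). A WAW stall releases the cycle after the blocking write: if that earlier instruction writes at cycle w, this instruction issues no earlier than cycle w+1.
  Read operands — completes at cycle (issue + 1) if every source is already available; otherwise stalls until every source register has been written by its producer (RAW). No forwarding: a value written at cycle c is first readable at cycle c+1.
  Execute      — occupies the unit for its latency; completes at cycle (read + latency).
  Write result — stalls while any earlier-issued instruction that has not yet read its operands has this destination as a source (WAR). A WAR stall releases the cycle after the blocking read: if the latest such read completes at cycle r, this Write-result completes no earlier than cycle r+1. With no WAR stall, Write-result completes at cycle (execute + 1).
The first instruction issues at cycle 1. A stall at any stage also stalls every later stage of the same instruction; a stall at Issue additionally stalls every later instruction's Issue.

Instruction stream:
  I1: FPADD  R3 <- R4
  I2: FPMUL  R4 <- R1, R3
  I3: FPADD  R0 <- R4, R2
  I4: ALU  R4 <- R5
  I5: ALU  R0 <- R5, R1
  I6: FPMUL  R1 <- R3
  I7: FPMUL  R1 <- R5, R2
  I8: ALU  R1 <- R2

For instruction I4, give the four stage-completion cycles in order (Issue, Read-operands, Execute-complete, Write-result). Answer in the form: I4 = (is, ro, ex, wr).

cycle 1: I1 issues→FPADD
cycle 2: I1 reads | I2 issues→FPMUL
cycle 5: I1 exec-done
cycle 6: I1 writes R3
cycle 7: I2 reads | I3 issues→FPADD
cycle 12: I2 exec-done
cycle 13: I2 writes R4
cycle 14: I3 reads | I4 issues→ALU
cycle 15: I4 reads
cycle 16: I4 exec-done
cycle 17: I3 exec-done | I4 writes R4
cycle 18: I3 writes R0
cycle 19: I5 issues→ALU
cycle 20: I5 reads | I6 issues→FPMUL
cycle 21: I5 exec-done | I6 reads
cycle 22: I5 writes R0
cycle 26: I6 exec-done
cycle 27: I6 writes R1
cycle 28: I7 issues→FPMUL
cycle 29: I7 reads
cycle 34: I7 exec-done
cycle 35: I7 writes R1
cycle 36: I8 issues→ALU
cycle 37: I8 reads
cycle 38: I8 exec-done
cycle 39: I8 writes R1

I4 = (14, 15, 16, 17)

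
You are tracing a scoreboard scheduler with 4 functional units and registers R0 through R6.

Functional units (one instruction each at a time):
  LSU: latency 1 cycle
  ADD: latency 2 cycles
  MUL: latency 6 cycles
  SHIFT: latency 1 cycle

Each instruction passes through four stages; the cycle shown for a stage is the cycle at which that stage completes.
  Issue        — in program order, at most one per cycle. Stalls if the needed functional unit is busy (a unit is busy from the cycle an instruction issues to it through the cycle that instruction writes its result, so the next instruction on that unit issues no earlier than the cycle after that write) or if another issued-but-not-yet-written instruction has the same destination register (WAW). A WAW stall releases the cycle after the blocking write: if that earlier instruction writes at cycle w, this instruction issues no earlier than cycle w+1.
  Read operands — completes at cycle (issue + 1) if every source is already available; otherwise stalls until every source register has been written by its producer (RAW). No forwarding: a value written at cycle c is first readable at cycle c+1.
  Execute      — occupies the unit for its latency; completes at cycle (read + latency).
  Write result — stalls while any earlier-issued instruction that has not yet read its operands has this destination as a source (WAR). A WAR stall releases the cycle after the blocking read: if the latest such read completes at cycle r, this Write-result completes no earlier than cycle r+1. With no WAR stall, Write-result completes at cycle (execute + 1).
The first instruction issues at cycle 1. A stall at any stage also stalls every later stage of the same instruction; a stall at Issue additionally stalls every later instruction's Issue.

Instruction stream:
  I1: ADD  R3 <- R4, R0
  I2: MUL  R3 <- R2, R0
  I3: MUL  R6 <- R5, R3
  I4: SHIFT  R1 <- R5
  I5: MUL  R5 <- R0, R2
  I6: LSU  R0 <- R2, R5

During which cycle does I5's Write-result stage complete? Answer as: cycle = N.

  I1 | 1 | 2 | 4 | 5
  I2 | 6 | 7 | 13 | 14   WAW R3: wait I1 write@5
  I3 | 15 | 16 | 22 | 23   struct: MUL busy until I2 writes@14
  I4 | 16 | 17 | 18 | 19
  I5 | 24 | 25 | 31 | 32   struct: MUL busy until I3 writes@23
  I6 | 25 | 33 | 34 | 35   RAW R5: wait I5 write@32

cycle = 32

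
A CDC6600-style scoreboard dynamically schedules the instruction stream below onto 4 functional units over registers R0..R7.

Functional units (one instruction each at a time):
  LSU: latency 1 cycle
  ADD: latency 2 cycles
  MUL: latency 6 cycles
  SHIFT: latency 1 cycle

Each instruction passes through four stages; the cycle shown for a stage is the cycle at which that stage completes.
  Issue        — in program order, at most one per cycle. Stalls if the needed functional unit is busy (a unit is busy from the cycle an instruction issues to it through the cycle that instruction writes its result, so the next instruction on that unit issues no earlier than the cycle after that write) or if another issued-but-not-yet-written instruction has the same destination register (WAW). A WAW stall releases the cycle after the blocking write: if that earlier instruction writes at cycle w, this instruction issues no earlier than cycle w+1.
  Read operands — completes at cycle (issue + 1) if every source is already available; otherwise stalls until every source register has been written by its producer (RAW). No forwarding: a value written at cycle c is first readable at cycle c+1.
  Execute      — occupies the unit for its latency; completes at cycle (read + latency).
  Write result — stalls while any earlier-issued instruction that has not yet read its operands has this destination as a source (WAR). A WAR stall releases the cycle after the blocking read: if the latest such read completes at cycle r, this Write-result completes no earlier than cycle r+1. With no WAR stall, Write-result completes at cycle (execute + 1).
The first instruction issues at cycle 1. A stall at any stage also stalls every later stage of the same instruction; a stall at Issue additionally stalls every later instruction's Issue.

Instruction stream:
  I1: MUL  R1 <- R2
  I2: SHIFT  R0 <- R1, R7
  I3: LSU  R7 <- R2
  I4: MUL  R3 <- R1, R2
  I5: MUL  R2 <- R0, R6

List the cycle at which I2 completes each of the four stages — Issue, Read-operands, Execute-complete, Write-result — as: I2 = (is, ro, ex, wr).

c1: issue I1 (MUL)
c2: I1 read-ops | issue I2 (SHIFT)
c3: issue I3 (LSU)
c4: I3 read-ops
c5: I3 finished on LSU
c8: I1 finished on MUL
c9: I1→R1
c10: I2 read-ops | issue I4 (MUL)
c11: I2 finished on SHIFT | I3→R7 | I4 read-ops
c12: I2→R0
c17: I4 finished on MUL
c18: I4→R3
c19: issue I5 (MUL)
c20: I5 read-ops
c26: I5 finished on MUL
c27: I5→R2

I2 = (2, 10, 11, 12)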